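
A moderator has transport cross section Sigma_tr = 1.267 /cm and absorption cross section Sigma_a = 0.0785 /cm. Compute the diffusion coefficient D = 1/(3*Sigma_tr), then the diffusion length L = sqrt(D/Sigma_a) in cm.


D = 1 / (3 * Sigma_tr) = 1 / (3 * 1.267) = 0.2630887 cm
L = sqrt(D / Sigma_a)
L = sqrt(0.2630887 / 0.0785)
L = 1.8307 cm

1.8307


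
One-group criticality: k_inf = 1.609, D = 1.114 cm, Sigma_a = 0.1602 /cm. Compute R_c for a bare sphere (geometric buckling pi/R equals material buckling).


L^2 = D / Sigma_a = 1.114 / 0.1602 = 6.953808 cm^2
B_m^2 = (k_inf - 1) / L^2 = (1.609 - 1) / 6.953808 = 0.08757791 /cm^2
For a bare sphere: B_g = pi/R, so R_c = pi / sqrt(B_m^2)
R_c = pi / sqrt(0.08757791) = 10.616 cm

10.616


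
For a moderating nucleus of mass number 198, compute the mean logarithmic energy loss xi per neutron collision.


xi = 1 + (A-1)^2/(2A) * ln((A-1)/(A+1))
xi = 1 + (198-1)^2/(2*198) * ln((198-1)/(198 +1))
xi = 0.010067

0.010067


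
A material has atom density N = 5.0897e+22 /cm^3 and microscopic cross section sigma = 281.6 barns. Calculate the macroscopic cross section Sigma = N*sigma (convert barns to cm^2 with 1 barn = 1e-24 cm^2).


Sigma = N * sigma_barns * 1e-24
Sigma = 5.0897e+22 * 281.6 * 1e-24
Sigma = 14.333 /cm

14.333


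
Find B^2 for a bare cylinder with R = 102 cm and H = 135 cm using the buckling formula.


B^2 = (2.405/R)^2 + (pi/H)^2
B^2 = (2.405/102)^2 + (pi/135)^2
B^2 = 0.0010975 /cm^2

0.0010975


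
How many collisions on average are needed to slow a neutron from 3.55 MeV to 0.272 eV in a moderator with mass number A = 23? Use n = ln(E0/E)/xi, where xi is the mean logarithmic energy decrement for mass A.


xi = 1 + (A-1)^2/(2A)*ln((A-1)/(A+1)) = 0.08448899 (for A = 23)
n = ln(E0/E) / xi
n = ln(3.55e6 / 0.272) / 0.08448899
n = ln(1.305147e+07) / 0.08448899 = 193.92

193.92


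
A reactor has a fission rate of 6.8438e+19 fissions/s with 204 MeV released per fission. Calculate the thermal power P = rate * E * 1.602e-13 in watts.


P = fission_rate * E_MeV * 1.602e-13
P = 6.8438e+19 * 204 * 1.602e-13
P = 2.2366e+09 W

2.2366e+09


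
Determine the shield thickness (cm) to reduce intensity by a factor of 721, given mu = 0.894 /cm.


x = ln(factor) / mu
x = ln(721) / 0.894
x = 7.3609 cm

7.3609


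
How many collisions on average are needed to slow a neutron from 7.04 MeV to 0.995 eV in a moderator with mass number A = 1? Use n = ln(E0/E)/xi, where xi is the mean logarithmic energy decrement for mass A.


xi = 1 + (A-1)^2/(2A)*ln((A-1)/(A+1)) = 1 (for A = 1)
n = ln(E0/E) / xi
n = ln(7.04e6 / 0.995) / 1
n = ln(7.075377e+06) / 1 = 15.772

15.772


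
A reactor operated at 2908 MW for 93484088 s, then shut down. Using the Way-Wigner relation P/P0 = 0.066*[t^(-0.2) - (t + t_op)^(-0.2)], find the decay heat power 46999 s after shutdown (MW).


P/P0 = 0.066 * [t^(-0.2) - (t + t_op)^(-0.2)]
P/P0 = 0.066 * [46999^(-0.2) - (46999 + 93484088)^(-0.2)]
P/P0 = 0.066 * [0.1163007 - 0.02545709] = 0.005995678
P = 2908 * 0.005995678 = 17.435 MW

17.435


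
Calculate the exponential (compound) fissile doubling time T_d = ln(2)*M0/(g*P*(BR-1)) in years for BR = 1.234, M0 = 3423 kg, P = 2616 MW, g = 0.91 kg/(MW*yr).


Breeding gain G = BR - 1 = 1.234 - 1 = 0.234
Fissile production rate = g * P * G = 0.91 * 2616 * 0.234 = 557.05104 kg/yr
T_d = ln(2) * M0 / (g * P * G)
T_d = ln(2) * 3423 / 557.05104 = 4.2593 yr

4.2593


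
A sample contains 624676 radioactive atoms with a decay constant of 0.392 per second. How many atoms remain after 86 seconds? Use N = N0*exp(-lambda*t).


N = N0 * exp(-lambda * t)
N = 624676 * exp(-0.392 * 86)
N = 1.4280e-09

1.4280e-09


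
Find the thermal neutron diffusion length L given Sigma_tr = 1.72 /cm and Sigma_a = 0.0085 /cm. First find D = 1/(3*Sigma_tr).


D = 1 / (3 * Sigma_tr) = 1 / (3 * 1.72) = 0.1937984 cm
L = sqrt(D / Sigma_a)
L = sqrt(0.1937984 / 0.0085)
L = 4.7749 cm

4.7749


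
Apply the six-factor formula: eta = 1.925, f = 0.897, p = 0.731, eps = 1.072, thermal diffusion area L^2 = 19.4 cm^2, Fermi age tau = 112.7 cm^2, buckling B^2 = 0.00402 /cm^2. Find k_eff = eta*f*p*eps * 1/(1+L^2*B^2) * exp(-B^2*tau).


k_inf = eta*f*p*eps = 1.925*0.897*0.731*1.072 = 1.353117
P_TNL = 1/(1 + L^2*B^2) = 1/(1 + 19.4*0.00402) = 0.9276541
P_FNL = exp(-B^2*tau) = exp(-0.00402*112.7) = 0.6356838
k_eff = k_inf * P_TNL * P_FNL = 1.353117 * 0.9276541 * 0.6356838
k_eff = 0.79793

0.79793


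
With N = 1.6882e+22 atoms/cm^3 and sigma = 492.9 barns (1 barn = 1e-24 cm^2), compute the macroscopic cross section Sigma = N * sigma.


Sigma = N * sigma_barns * 1e-24
Sigma = 1.6882e+22 * 492.9 * 1e-24
Sigma = 8.3211 /cm

8.3211


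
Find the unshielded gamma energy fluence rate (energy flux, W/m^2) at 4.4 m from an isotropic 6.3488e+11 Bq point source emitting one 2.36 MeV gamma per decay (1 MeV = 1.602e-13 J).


psi = A * E * 1.602e-13 / (4*pi*r^2)
psi = 6.3488e+11 * 2.36 * 1.602e-13 / (4*pi*4.4^2)
psi = 9.8662e-04 W/m^2

9.8662e-04


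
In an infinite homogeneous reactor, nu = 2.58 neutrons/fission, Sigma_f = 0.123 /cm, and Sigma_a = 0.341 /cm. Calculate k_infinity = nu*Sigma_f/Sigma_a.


k_inf = nu * Sigma_f / Sigma_a
k_inf = 2.58 * 0.123 / 0.341
k_inf = 0.93062

0.93062


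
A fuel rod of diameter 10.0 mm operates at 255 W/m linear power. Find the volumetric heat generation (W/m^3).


r = D / 2 / 1000 = 10.0 / 2 / 1000 = 0.005 m
q''' = q' / (pi * r^2)
q''' = 255 / (pi * 0.005^2)
q''' = 3.2468e+06 W/m^3

3.2468e+06


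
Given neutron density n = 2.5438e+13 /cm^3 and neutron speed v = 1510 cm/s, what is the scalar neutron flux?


phi = n * v
phi = 2.5438e+13 * 1510
phi = 3.8411e+16 /cm^2/s

3.8411e+16


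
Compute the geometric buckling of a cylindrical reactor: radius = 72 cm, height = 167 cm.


B^2 = (2.405/R)^2 + (pi/H)^2
B^2 = (2.405/72)^2 + (pi/167)^2
B^2 = 0.0014696 /cm^2

0.0014696


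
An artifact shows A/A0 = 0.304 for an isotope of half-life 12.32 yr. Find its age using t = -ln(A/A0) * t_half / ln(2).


lambda = ln(2) / t_half = ln(2) / 12.32 = 0.05626195 /yr
t = -ln(A/A0) / lambda
t = -ln(0.304) / 0.05626195
t = 21.164 yr

21.164


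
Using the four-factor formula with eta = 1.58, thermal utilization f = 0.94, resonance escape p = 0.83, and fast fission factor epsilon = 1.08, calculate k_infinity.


k_inf = eta * f * p * epsilon
k_inf = 1.58 * 0.94 * 0.83 * 1.08
k_inf = 1.3313

1.3313


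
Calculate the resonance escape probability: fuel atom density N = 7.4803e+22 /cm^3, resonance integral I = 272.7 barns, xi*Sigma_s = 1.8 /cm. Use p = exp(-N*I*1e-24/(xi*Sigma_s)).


p = exp(-N * I * 1e-24 / (xi*Sigma_s))
p = exp(-7.4803e+22 * 272.7 * 1e-24 / 1.8)
p = 1.1975e-05

1.1975e-05


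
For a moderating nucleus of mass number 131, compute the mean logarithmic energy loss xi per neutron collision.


xi = 1 + (A-1)^2/(2A) * ln((A-1)/(A+1))
xi = 1 + (131-1)^2/(2*131) * ln((131-1)/(131 +1))
xi = 0.015190

0.015190


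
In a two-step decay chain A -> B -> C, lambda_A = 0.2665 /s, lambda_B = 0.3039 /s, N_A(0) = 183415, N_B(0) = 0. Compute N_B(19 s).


N_B(t) = lambda_A * N_A0 / (lambda_B - lambda_A) * [exp(-lambda_A*t) - exp(-lambda_B*t)]
exp(-0.2665*19) = 0.006323389; exp(-0.3039*19) = 0.003106993
N_B = 0.2665 * 183415 / (0.3039 - 0.2665) * (0.006323389 - 0.003106993)
N_B = 4203.7

4203.7


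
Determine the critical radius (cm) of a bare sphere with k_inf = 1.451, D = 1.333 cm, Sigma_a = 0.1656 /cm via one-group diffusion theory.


L^2 = D / Sigma_a = 1.333 / 0.1656 = 8.049517 cm^2
B_m^2 = (k_inf - 1) / L^2 = (1.451 - 1) / 8.049517 = 0.05602821 /cm^2
For a bare sphere: B_g = pi/R, so R_c = pi / sqrt(B_m^2)
R_c = pi / sqrt(0.05602821) = 13.272 cm

13.272


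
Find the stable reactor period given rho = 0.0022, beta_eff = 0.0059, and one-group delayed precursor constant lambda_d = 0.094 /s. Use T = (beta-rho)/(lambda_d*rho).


T = (beta - rho) / (lambda_d * rho)
T = (0.0059 - 0.0022) / (0.094 * 0.0022)
T = 17.892 s

17.892


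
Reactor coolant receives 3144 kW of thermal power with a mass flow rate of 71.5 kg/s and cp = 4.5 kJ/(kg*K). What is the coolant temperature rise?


dT = Q / (m_dot * cp)
dT = 3144 / (71.5 * 4.5)
dT = 9.7716 C

9.7716


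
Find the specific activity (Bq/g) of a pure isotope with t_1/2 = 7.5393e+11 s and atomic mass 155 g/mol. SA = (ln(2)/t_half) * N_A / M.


lambda = ln(2) / t_half = ln(2) / 7.5393e+11 = 9.193787e-13 /s
SA = lambda * N_A / M
SA = 9.193787e-13 * 6.022e23 / 155
SA = 3.5719e+09 Bq/g

3.5719e+09


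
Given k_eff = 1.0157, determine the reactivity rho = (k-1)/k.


rho = (k_eff - 1) / k_eff
rho = (1.0157 - 1) / 1.0157
rho = 0.015457

0.015457


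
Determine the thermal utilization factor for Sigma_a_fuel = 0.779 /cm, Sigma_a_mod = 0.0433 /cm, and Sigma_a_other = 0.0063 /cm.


f = Sigma_a_fuel / (Sigma_a_fuel + Sigma_a_mod + Sigma_a_other)
f = 0.779 / (0.779 + 0.0433 + 0.0063)
f = 0.94014

0.94014


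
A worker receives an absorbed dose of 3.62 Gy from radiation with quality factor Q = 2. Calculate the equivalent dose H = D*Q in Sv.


H = D * Q
H = 3.62 * 2
H = 7.2400 Sv

7.2400


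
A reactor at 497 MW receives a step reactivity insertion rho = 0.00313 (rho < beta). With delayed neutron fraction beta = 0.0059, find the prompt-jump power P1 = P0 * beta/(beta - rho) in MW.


P1/P0 = beta / (beta - rho)
P1/P0 = 0.0059 / (0.0059 - 0.00313) = 2.129964
P1 = 497 * 2.129964 = 1058.6 MW

1058.6


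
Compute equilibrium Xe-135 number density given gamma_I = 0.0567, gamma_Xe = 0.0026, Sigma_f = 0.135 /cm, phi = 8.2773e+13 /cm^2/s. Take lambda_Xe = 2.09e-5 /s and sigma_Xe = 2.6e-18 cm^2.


Xe_eq = (gamma_I + gamma_Xe) * Sigma_f * phi / (lambda_Xe + sigma_Xe * phi)
Numerator = (0.0567 + 0.0026) * 0.135 * 8.2773e+13 = 6.626393e+11
Denominator = 2.09e-5 + 2.6e-18 * 8.2773e+13 = 2.361098e-04
Xe_eq = 6.626393e+11 / 2.361098e-04 = 2.8065e+15 /cm^3

2.8065e+15


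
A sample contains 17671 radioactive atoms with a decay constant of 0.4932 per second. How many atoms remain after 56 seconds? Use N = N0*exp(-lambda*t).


N = N0 * exp(-lambda * t)
N = 17671 * exp(-0.4932 * 56)
N = 1.7881e-08

1.7881e-08


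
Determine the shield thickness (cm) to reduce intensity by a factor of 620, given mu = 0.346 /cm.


x = ln(factor) / mu
x = ln(620) / 0.346
x = 18.583 cm

18.583


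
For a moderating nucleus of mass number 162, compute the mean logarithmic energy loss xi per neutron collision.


xi = 1 + (A-1)^2/(2A) * ln((A-1)/(A+1))
xi = 1 + (162-1)^2/(2*162) * ln((162-1)/(162 +1))
xi = 0.012295

0.012295


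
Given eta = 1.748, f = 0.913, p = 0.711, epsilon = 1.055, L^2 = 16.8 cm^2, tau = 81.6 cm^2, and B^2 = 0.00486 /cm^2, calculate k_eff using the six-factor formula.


k_inf = eta*f*p*eps = 1.748*0.913*0.711*1.055 = 1.197111
P_TNL = 1/(1 + L^2*B^2) = 1/(1 + 16.8*0.00486) = 0.9245152
P_FNL = exp(-B^2*tau) = exp(-0.00486*81.6) = 0.6726192
k_eff = k_inf * P_TNL * P_FNL = 1.197111 * 0.9245152 * 0.6726192
k_eff = 0.74442

0.74442


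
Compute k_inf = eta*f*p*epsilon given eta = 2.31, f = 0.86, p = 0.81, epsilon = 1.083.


k_inf = eta * f * p * epsilon
k_inf = 2.31 * 0.86 * 0.81 * 1.083
k_inf = 1.7427

1.7427


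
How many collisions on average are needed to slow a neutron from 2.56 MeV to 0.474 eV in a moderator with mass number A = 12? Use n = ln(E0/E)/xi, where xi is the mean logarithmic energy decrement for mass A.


xi = 1 + (A-1)^2/(2A)*ln((A-1)/(A+1)) = 0.1577690 (for A = 12)
n = ln(E0/E) / xi
n = ln(2.56e6 / 0.474) / 0.1577690
n = ln(5.400844e+06) / 0.1577690 = 98.258

98.258


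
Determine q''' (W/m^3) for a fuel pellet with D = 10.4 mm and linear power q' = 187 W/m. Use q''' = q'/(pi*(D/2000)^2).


r = D / 2 / 1000 = 10.4 / 2 / 1000 = 0.0052 m
q''' = q' / (pi * r^2)
q''' = 187 / (pi * 0.0052^2)
q''' = 2.2013e+06 W/m^3

2.2013e+06


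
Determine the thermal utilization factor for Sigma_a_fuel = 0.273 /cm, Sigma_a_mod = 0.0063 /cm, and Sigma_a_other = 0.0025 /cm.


f = Sigma_a_fuel / (Sigma_a_fuel + Sigma_a_mod + Sigma_a_other)
f = 0.273 / (0.273 + 0.0063 + 0.0025)
f = 0.96877

0.96877


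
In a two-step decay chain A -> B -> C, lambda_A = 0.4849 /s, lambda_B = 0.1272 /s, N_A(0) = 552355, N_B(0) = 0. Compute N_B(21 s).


N_B(t) = lambda_A * N_A0 / (lambda_B - lambda_A) * [exp(-lambda_A*t) - exp(-lambda_B*t)]
exp(-0.4849*21) = 3.781140e-05; exp(-0.1272*21) = 0.06916917
N_B = 0.4849 * 552355 / (0.1272 - 0.4849) * (3.781140e-05 - 0.06916917)
N_B = 51764

51764


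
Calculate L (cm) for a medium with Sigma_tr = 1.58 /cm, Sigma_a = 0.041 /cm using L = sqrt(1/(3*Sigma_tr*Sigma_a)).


D = 1 / (3 * Sigma_tr) = 1 / (3 * 1.58) = 0.2109705 cm
L = sqrt(D / Sigma_a)
L = sqrt(0.2109705 / 0.041)
L = 2.2684 cm

2.2684


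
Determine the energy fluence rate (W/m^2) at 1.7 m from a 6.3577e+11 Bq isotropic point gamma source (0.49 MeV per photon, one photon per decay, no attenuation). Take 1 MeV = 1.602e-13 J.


psi = A * E * 1.602e-13 / (4*pi*r^2)
psi = 6.3577e+11 * 0.49 * 1.602e-13 / (4*pi*1.7^2)
psi = 0.0013742 W/m^2

0.0013742


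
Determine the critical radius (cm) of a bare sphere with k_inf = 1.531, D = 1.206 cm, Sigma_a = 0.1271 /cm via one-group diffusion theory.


L^2 = D / Sigma_a = 1.206 / 0.1271 = 9.488592 cm^2
B_m^2 = (k_inf - 1) / L^2 = (1.531 - 1) / 9.488592 = 0.05596194 /cm^2
For a bare sphere: B_g = pi/R, so R_c = pi / sqrt(B_m^2)
R_c = pi / sqrt(0.05596194) = 13.280 cm

13.280


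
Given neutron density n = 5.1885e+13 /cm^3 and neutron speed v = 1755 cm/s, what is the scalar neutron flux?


phi = n * v
phi = 5.1885e+13 * 1755
phi = 9.1058e+16 /cm^2/s

9.1058e+16


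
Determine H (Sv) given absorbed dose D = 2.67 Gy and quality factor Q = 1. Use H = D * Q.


H = D * Q
H = 2.67 * 1
H = 2.6700 Sv

2.6700


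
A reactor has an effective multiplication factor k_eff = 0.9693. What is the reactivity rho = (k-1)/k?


rho = (k_eff - 1) / k_eff
rho = (0.9693 - 1) / 0.9693
rho = -0.031672

-0.031672


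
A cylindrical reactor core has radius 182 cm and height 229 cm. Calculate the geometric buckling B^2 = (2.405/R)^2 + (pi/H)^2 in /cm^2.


B^2 = (2.405/R)^2 + (pi/H)^2
B^2 = (2.405/182)^2 + (pi/229)^2
B^2 = 3.6282e-04 /cm^2

3.6282e-04


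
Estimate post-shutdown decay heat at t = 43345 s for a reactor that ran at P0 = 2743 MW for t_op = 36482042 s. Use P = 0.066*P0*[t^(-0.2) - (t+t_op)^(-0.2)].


P/P0 = 0.066 * [t^(-0.2) - (t + t_op)^(-0.2)]
P/P0 = 0.066 * [43345^(-0.2) - (43345 + 36482042)^(-0.2)]
P/P0 = 0.066 * [0.1181986 - 0.03072423] = 0.005773308
P = 2743 * 0.005773308 = 15.836 MW

15.836


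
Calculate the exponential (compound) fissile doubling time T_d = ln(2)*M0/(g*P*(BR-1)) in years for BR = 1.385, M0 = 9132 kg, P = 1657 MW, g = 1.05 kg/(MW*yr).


Breeding gain G = BR - 1 = 1.385 - 1 = 0.385
Fissile production rate = g * P * G = 1.05 * 1657 * 0.385 = 669.84225 kg/yr
T_d = ln(2) * M0 / (g * P * G)
T_d = ln(2) * 9132 / 669.84225 = 9.4497 yr

9.4497


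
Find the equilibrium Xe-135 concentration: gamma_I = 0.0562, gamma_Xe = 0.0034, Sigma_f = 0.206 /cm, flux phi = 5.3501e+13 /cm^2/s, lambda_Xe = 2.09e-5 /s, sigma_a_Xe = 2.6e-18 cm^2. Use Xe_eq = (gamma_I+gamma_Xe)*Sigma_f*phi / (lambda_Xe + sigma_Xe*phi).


Xe_eq = (gamma_I + gamma_Xe) * Sigma_f * phi / (lambda_Xe + sigma_Xe * phi)
Numerator = (0.0562 + 0.0034) * 0.206 * 5.3501e+13 = 6.568639e+11
Denominator = 2.09e-5 + 2.6e-18 * 5.3501e+13 = 1.600026e-04
Xe_eq = 6.568639e+11 / 1.600026e-04 = 4.1053e+15 /cm^3

4.1053e+15


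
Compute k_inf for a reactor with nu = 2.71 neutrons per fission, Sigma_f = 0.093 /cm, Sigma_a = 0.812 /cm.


k_inf = nu * Sigma_f / Sigma_a
k_inf = 2.71 * 0.093 / 0.812
k_inf = 0.31038

0.31038


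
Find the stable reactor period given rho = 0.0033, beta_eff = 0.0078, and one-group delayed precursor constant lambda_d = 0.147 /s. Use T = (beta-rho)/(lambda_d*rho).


T = (beta - rho) / (lambda_d * rho)
T = (0.0078 - 0.0033) / (0.147 * 0.0033)
T = 9.2764 s

9.2764


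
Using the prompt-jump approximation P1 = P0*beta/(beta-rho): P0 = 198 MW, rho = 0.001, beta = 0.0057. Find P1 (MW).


P1/P0 = beta / (beta - rho)
P1/P0 = 0.0057 / (0.0057 - 0.001) = 1.212766
P1 = 198 * 1.212766 = 240.13 MW

240.13


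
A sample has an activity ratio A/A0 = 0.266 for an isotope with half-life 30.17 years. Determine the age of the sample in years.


lambda = ln(2) / t_half = ln(2) / 30.17 = 0.02297472 /yr
t = -ln(A/A0) / lambda
t = -ln(0.266) / 0.02297472
t = 57.640 yr

57.640


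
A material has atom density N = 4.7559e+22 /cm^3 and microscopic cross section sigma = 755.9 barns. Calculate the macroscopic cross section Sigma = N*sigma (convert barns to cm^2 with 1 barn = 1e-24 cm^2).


Sigma = N * sigma_barns * 1e-24
Sigma = 4.7559e+22 * 755.9 * 1e-24
Sigma = 35.950 /cm

35.950


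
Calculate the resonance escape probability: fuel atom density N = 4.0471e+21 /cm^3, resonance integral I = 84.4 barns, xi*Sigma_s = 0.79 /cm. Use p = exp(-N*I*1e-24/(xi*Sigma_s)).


p = exp(-N * I * 1e-24 / (xi*Sigma_s))
p = exp(-4.0471e+21 * 84.4 * 1e-24 / 0.79)
p = 0.64897

0.64897


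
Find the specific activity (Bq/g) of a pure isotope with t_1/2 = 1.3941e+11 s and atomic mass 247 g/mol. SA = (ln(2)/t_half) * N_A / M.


lambda = ln(2) / t_half = ln(2) / 1.3941e+11 = 4.972005e-12 /s
SA = lambda * N_A / M
SA = 4.972005e-12 * 6.022e23 / 247
SA = 1.2122e+10 Bq/g

1.2122e+10


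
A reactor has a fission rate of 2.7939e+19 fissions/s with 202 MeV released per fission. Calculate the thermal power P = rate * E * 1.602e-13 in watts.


P = fission_rate * E_MeV * 1.602e-13
P = 2.7939e+19 * 202 * 1.602e-13
P = 9.0412e+08 W

9.0412e+08


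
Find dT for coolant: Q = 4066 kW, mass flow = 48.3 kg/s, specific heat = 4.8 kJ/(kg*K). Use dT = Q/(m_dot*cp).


dT = Q / (m_dot * cp)
dT = 4066 / (48.3 * 4.8)
dT = 17.538 C

17.538


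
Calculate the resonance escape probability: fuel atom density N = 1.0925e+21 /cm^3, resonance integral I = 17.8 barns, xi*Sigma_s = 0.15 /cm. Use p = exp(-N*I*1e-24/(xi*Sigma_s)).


p = exp(-N * I * 1e-24 / (xi*Sigma_s))
p = exp(-1.0925e+21 * 17.8 * 1e-24 / 0.15)
p = 0.87841

0.87841


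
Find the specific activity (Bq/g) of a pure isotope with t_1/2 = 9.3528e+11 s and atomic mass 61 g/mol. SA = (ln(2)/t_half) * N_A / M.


lambda = ln(2) / t_half = ln(2) / 9.3528e+11 = 7.411119e-13 /s
SA = lambda * N_A / M
SA = 7.411119e-13 * 6.022e23 / 61
SA = 7.3164e+09 Bq/g

7.3164e+09


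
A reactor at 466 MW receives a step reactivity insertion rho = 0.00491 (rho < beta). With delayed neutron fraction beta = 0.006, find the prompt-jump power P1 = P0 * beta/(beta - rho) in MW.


P1/P0 = beta / (beta - rho)
P1/P0 = 0.006 / (0.006 - 0.00491) = 5.504587
P1 = 466 * 5.504587 = 2565.1 MW

2565.1


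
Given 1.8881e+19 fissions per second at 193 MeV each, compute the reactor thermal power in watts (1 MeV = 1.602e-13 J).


P = fission_rate * E_MeV * 1.602e-13
P = 1.8881e+19 * 193 * 1.602e-13
P = 5.8377e+08 W

5.8377e+08


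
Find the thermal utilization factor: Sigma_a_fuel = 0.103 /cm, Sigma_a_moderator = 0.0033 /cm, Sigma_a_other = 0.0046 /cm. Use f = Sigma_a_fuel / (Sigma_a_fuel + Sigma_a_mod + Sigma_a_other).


f = Sigma_a_fuel / (Sigma_a_fuel + Sigma_a_mod + Sigma_a_other)
f = 0.103 / (0.103 + 0.0033 + 0.0046)
f = 0.92876

0.92876


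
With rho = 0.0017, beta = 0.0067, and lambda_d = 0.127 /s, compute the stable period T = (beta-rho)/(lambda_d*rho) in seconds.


T = (beta - rho) / (lambda_d * rho)
T = (0.0067 - 0.0017) / (0.127 * 0.0017)
T = 23.159 s

23.159


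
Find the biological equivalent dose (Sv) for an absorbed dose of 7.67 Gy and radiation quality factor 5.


H = D * Q
H = 7.67 * 5
H = 38.350 Sv

38.350


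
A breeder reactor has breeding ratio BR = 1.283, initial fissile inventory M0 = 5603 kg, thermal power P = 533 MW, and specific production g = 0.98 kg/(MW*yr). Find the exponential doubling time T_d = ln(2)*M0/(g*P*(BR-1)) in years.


Breeding gain G = BR - 1 = 1.283 - 1 = 0.283
Fissile production rate = g * P * G = 0.98 * 533 * 0.283 = 147.82222 kg/yr
T_d = ln(2) * M0 / (g * P * G)
T_d = ln(2) * 5603 / 147.82222 = 26.273 yr

26.273


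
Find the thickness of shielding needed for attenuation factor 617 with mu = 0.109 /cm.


x = ln(factor) / mu
x = ln(617) / 0.109
x = 58.944 cm

58.944


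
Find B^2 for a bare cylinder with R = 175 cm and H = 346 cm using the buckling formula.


B^2 = (2.405/R)^2 + (pi/H)^2
B^2 = (2.405/175)^2 + (pi/346)^2
B^2 = 2.7131e-04 /cm^2

2.7131e-04


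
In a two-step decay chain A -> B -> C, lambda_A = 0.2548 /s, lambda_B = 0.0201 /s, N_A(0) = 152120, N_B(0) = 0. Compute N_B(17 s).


N_B(t) = lambda_A * N_A0 / (lambda_B - lambda_A) * [exp(-lambda_A*t) - exp(-lambda_B*t)]
exp(-0.2548*17) = 0.01314650; exp(-0.0201*17) = 0.7105613
N_B = 0.2548 * 152120 / (0.0201 - 0.2548) * (0.01314650 - 0.7105613)
N_B = 115176

115176


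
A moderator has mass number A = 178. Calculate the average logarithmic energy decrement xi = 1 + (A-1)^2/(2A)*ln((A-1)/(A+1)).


xi = 1 + (A-1)^2/(2A) * ln((A-1)/(A+1))
xi = 1 + (178-1)^2/(2*178) * ln((178-1)/(178 +1))
xi = 0.011194

0.011194


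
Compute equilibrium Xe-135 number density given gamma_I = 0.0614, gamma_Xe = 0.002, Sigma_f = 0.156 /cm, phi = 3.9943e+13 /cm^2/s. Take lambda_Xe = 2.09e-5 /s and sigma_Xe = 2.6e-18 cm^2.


Xe_eq = (gamma_I + gamma_Xe) * Sigma_f * phi / (lambda_Xe + sigma_Xe * phi)
Numerator = (0.0614 + 0.002) * 0.156 * 3.9943e+13 = 3.950522e+11
Denominator = 2.09e-5 + 2.6e-18 * 3.9943e+13 = 1.247518e-04
Xe_eq = 3.950522e+11 / 1.247518e-04 = 3.1667e+15 /cm^3

3.1667e+15


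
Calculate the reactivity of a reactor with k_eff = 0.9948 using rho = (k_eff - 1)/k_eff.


rho = (k_eff - 1) / k_eff
rho = (0.9948 - 1) / 0.9948
rho = -0.0052272

-0.0052272


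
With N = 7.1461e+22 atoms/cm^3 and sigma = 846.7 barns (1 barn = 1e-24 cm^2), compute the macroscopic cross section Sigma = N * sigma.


Sigma = N * sigma_barns * 1e-24
Sigma = 7.1461e+22 * 846.7 * 1e-24
Sigma = 60.506 /cm

60.506


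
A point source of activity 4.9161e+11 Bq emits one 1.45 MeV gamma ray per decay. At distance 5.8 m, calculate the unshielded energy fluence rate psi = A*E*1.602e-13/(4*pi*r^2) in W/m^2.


psi = A * E * 1.602e-13 / (4*pi*r^2)
psi = 4.9161e+11 * 1.45 * 1.602e-13 / (4*pi*5.8^2)
psi = 2.7014e-04 W/m^2

2.7014e-04


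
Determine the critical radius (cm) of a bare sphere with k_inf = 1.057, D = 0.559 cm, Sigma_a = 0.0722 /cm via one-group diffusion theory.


L^2 = D / Sigma_a = 0.559 / 0.0722 = 7.742382 cm^2
B_m^2 = (k_inf - 1) / L^2 = (1.057 - 1) / 7.742382 = 0.007362075 /cm^2
For a bare sphere: B_g = pi/R, so R_c = pi / sqrt(B_m^2)
R_c = pi / sqrt(0.007362075) = 36.614 cm

36.614


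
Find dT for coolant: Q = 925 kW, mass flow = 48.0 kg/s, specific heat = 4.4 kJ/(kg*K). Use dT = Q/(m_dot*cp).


dT = Q / (m_dot * cp)
dT = 925 / (48.0 * 4.4)
dT = 4.3797 C

4.3797


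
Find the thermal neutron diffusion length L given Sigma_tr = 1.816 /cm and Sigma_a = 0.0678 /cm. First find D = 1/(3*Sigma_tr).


D = 1 / (3 * Sigma_tr) = 1 / (3 * 1.816) = 0.1835536 cm
L = sqrt(D / Sigma_a)
L = sqrt(0.1835536 / 0.0678)
L = 1.6454 cm

1.6454


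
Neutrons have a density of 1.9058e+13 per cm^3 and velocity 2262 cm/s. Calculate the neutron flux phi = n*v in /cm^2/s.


phi = n * v
phi = 1.9058e+13 * 2262
phi = 4.3109e+16 /cm^2/s

4.3109e+16


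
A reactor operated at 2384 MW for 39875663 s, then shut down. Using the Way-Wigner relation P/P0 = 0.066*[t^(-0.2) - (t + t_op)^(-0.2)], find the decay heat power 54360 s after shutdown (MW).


P/P0 = 0.066 * [t^(-0.2) - (t + t_op)^(-0.2)]
P/P0 = 0.066 * [54360^(-0.2) - (54360 + 39875663)^(-0.2)]
P/P0 = 0.066 * [0.1129651 - 0.03018145] = 0.005463721
P = 2384 * 0.005463721 = 13.026 MW

13.026


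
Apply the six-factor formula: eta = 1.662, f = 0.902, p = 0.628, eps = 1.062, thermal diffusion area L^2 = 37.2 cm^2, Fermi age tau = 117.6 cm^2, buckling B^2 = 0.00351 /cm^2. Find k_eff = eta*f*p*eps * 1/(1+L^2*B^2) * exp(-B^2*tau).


k_inf = eta*f*p*eps = 1.662*0.902*0.628*1.062 = 0.9998198
P_TNL = 1/(1 + L^2*B^2) = 1/(1 + 37.2*0.00351) = 0.8845080
P_FNL = exp(-B^2*tau) = exp(-0.00351*117.6) = 0.6618105
k_eff = k_inf * P_TNL * P_FNL = 0.9998198 * 0.8845080 * 0.6618105
k_eff = 0.58527

0.58527


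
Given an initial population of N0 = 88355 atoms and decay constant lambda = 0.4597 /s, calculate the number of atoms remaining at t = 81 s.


N = N0 * exp(-lambda * t)
N = 88355 * exp(-0.4597 * 81)
N = 5.9562e-12

5.9562e-12


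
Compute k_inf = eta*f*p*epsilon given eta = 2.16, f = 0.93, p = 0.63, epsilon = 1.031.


k_inf = eta * f * p * epsilon
k_inf = 2.16 * 0.93 * 0.63 * 1.031
k_inf = 1.3048

1.3048


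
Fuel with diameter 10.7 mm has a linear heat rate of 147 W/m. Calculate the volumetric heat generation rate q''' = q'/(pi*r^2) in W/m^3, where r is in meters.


r = D / 2 / 1000 = 10.7 / 2 / 1000 = 0.00535 m
q''' = q' / (pi * r^2)
q''' = 147 / (pi * 0.00535^2)
q''' = 1.6348e+06 W/m^3

1.6348e+06


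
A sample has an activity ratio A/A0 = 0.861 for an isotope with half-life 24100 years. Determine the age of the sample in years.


lambda = ln(2) / t_half = ln(2) / 24100 = 2.876129e-05 /yr
t = -ln(A/A0) / lambda
t = -ln(0.861) / 2.876129e-05
t = 5203.5 yr

5203.5


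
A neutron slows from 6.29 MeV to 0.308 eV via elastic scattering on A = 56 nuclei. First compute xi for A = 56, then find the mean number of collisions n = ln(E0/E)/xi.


xi = 1 + (A-1)^2/(2A)*ln((A-1)/(A+1)) = 0.03529286 (for A = 56)
n = ln(E0/E) / xi
n = ln(6.29e6 / 0.308) / 0.03529286
n = ln(2.042208e+07) / 0.03529286 = 476.93

476.93


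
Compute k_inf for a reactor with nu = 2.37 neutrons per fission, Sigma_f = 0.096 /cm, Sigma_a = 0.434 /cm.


k_inf = nu * Sigma_f / Sigma_a
k_inf = 2.37 * 0.096 / 0.434
k_inf = 0.52424

0.52424


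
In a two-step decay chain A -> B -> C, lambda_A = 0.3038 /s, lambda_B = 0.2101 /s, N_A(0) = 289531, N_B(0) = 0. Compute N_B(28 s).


N_B(t) = lambda_A * N_A0 / (lambda_B - lambda_A) * [exp(-lambda_A*t) - exp(-lambda_B*t)]
exp(-0.3038*28) = 2.021703e-04; exp(-0.2101*28) = 0.002786971
N_B = 0.3038 * 289531 / (0.2101 - 0.3038) * (2.021703e-04 - 0.002786971)
N_B = 2426.4

2426.4


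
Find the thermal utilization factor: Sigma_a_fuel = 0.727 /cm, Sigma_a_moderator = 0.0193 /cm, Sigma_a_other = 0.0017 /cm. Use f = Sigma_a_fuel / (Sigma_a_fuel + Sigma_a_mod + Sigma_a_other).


f = Sigma_a_fuel / (Sigma_a_fuel + Sigma_a_mod + Sigma_a_other)
f = 0.727 / (0.727 + 0.0193 + 0.0017)
f = 0.97193

0.97193


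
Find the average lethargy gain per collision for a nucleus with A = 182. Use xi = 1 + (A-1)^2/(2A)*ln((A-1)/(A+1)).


xi = 1 + (A-1)^2/(2A) * ln((A-1)/(A+1))
xi = 1 + (182-1)^2/(2*182) * ln((182-1)/(182 +1))
xi = 0.010949

0.010949


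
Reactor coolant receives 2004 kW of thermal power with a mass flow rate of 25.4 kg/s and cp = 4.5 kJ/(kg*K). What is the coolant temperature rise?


dT = Q / (m_dot * cp)
dT = 2004 / (25.4 * 4.5)
dT = 17.533 C

17.533


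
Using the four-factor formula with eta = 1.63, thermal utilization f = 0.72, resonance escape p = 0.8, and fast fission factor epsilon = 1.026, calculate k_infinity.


k_inf = eta * f * p * epsilon
k_inf = 1.63 * 0.72 * 0.8 * 1.026
k_inf = 0.96329

0.96329


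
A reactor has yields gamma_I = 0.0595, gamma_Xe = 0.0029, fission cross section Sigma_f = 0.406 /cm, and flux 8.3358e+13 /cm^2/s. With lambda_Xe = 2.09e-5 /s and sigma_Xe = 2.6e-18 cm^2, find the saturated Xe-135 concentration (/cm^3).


Xe_eq = (gamma_I + gamma_Xe) * Sigma_f * phi / (lambda_Xe + sigma_Xe * phi)
Numerator = (0.0595 + 0.0029) * 0.406 * 8.3358e+13 = 2.111825e+12
Denominator = 2.09e-5 + 2.6e-18 * 8.3358e+13 = 2.376308e-04
Xe_eq = 2.111825e+12 / 2.376308e-04 = 8.8870e+15 /cm^3

8.8870e+15


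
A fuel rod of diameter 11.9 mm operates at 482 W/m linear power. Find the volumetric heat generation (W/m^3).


r = D / 2 / 1000 = 11.9 / 2 / 1000 = 0.00595 m
q''' = q' / (pi * r^2)
q''' = 482 / (pi * 0.00595^2)
q''' = 4.3337e+06 W/m^3

4.3337e+06


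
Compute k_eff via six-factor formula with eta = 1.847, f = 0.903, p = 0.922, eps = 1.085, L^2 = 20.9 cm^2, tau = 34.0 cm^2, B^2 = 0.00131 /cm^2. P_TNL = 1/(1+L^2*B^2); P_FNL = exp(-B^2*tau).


k_inf = eta*f*p*eps = 1.847*0.903*0.922*1.085 = 1.668458
P_TNL = 1/(1 + L^2*B^2) = 1/(1 + 20.9*0.00131) = 0.9733506
P_FNL = exp(-B^2*tau) = exp(-0.00131*34.0) = 0.9564373
k_eff = k_inf * P_TNL * P_FNL = 1.668458 * 0.9733506 * 0.9564373
k_eff = 1.5532

1.5532


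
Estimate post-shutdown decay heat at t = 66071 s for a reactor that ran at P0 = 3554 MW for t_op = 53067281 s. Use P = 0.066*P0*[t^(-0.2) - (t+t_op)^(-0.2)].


P/P0 = 0.066 * [t^(-0.2) - (t + t_op)^(-0.2)]
P/P0 = 0.066 * [66071^(-0.2) - (66071 + 53067281)^(-0.2)]
P/P0 = 0.066 * [0.1086420 - 0.02850536] = 0.005289018
P = 3554 * 0.005289018 = 18.797 MW

18.797


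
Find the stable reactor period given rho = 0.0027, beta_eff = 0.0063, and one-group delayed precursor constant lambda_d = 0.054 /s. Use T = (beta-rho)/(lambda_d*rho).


T = (beta - rho) / (lambda_d * rho)
T = (0.0063 - 0.0027) / (0.054 * 0.0027)
T = 24.691 s

24.691


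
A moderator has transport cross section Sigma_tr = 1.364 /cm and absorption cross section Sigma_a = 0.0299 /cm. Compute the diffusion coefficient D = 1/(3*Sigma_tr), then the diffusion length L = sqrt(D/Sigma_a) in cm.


D = 1 / (3 * Sigma_tr) = 1 / (3 * 1.364) = 0.2443793 cm
L = sqrt(D / Sigma_a)
L = sqrt(0.2443793 / 0.0299)
L = 2.8589 cm

2.8589


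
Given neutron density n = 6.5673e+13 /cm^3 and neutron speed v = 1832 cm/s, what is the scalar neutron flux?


phi = n * v
phi = 6.5673e+13 * 1832
phi = 1.2031e+17 /cm^2/s

1.2031e+17


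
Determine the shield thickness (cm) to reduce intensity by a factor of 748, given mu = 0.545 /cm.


x = ln(factor) / mu
x = ln(748) / 0.545
x = 12.142 cm

12.142


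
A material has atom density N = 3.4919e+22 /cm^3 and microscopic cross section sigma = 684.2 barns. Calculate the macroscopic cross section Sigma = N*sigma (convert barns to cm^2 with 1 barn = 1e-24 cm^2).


Sigma = N * sigma_barns * 1e-24
Sigma = 3.4919e+22 * 684.2 * 1e-24
Sigma = 23.892 /cm

23.892


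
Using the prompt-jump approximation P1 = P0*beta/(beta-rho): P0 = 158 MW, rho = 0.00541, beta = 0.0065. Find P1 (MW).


P1/P0 = beta / (beta - rho)
P1/P0 = 0.0065 / (0.0065 - 0.00541) = 5.963303
P1 = 158 * 5.963303 = 942.20 MW

942.20


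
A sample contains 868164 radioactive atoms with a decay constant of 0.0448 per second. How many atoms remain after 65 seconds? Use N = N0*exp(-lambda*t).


N = N0 * exp(-lambda * t)
N = 868164 * exp(-0.0448 * 65)
N = 47199

47199


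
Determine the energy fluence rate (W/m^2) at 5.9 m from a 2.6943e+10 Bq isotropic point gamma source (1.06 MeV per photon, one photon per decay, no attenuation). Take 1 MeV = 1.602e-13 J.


psi = A * E * 1.602e-13 / (4*pi*r^2)
psi = 2.6943e+10 * 1.06 * 1.602e-13 / (4*pi*5.9^2)
psi = 1.0459e-05 W/m^2

1.0459e-05


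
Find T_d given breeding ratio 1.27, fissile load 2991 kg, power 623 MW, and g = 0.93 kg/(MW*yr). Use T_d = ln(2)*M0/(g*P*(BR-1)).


Breeding gain G = BR - 1 = 1.27 - 1 = 0.27
Fissile production rate = g * P * G = 0.93 * 623 * 0.27 = 156.4353 kg/yr
T_d = ln(2) * M0 / (g * P * G)
T_d = ln(2) * 2991 / 156.4353 = 13.253 yr

13.253


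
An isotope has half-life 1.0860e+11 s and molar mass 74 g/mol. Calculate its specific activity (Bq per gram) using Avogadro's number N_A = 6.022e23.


lambda = ln(2) / t_half = ln(2) / 1.0860e+11 = 6.382571e-12 /s
SA = lambda * N_A / M
SA = 6.382571e-12 * 6.022e23 / 74
SA = 5.1940e+10 Bq/g

5.1940e+10


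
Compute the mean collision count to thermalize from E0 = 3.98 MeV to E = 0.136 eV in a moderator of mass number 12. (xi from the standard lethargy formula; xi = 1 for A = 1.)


xi = 1 + (A-1)^2/(2A)*ln((A-1)/(A+1)) = 0.1577690 (for A = 12)
n = ln(E0/E) / xi
n = ln(3.98e6 / 0.136) / 0.1577690
n = ln(2.926471e+07) / 0.1577690 = 108.97

108.97


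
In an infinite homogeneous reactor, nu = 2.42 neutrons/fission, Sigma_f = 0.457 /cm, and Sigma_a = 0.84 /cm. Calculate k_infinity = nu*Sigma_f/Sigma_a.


k_inf = nu * Sigma_f / Sigma_a
k_inf = 2.42 * 0.457 / 0.84
k_inf = 1.3166

1.3166


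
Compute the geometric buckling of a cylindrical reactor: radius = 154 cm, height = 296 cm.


B^2 = (2.405/R)^2 + (pi/H)^2
B^2 = (2.405/154)^2 + (pi/296)^2
B^2 = 3.5653e-04 /cm^2

3.5653e-04


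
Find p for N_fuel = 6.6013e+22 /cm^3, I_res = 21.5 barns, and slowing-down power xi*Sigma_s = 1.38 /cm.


p = exp(-N * I * 1e-24 / (xi*Sigma_s))
p = exp(-6.6013e+22 * 21.5 * 1e-24 / 1.38)
p = 0.35756

0.35756


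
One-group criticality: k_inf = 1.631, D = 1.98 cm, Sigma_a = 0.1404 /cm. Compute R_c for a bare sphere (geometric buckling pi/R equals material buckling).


L^2 = D / Sigma_a = 1.98 / 0.1404 = 14.10256 cm^2
B_m^2 = (k_inf - 1) / L^2 = (1.631 - 1) / 14.10256 = 0.04474365 /cm^2
For a bare sphere: B_g = pi/R, so R_c = pi / sqrt(B_m^2)
R_c = pi / sqrt(0.04474365) = 14.852 cm

14.852


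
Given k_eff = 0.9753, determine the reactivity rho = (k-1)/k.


rho = (k_eff - 1) / k_eff
rho = (0.9753 - 1) / 0.9753
rho = -0.025326

-0.025326


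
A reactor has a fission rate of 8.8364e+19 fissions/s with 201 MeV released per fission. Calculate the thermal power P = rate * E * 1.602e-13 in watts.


P = fission_rate * E_MeV * 1.602e-13
P = 8.8364e+19 * 201 * 1.602e-13
P = 2.8453e+09 W

2.8453e+09


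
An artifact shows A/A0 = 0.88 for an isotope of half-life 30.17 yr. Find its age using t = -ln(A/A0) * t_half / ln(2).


lambda = ln(2) / t_half = ln(2) / 30.17 = 0.02297472 /yr
t = -ln(A/A0) / lambda
t = -ln(0.88) / 0.02297472
t = 5.5641 yr

5.5641


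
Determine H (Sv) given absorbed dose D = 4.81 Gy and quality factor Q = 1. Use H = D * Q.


H = D * Q
H = 4.81 * 1
H = 4.8100 Sv

4.8100


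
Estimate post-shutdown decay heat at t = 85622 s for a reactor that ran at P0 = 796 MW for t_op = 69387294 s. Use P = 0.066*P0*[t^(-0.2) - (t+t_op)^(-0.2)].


P/P0 = 0.066 * [t^(-0.2) - (t + t_op)^(-0.2)]
P/P0 = 0.066 * [85622^(-0.2) - (85622 + 69387294)^(-0.2)]
P/P0 = 0.066 * [0.1031533 - 0.02701699] = 0.005024996
P = 796 * 0.005024996 = 3.9999 MW

3.9999


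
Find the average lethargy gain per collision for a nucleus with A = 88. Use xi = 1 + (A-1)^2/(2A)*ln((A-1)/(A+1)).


xi = 1 + (A-1)^2/(2A) * ln((A-1)/(A+1))
xi = 1 + (88-1)^2/(2*88) * ln((88-1)/(88 +1))
xi = 0.022556

0.022556


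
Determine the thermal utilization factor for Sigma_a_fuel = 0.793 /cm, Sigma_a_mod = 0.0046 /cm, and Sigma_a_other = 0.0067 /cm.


f = Sigma_a_fuel / (Sigma_a_fuel + Sigma_a_mod + Sigma_a_other)
f = 0.793 / (0.793 + 0.0046 + 0.0067)
f = 0.98595

0.98595


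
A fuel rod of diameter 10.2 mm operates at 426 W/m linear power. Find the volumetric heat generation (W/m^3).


r = D / 2 / 1000 = 10.2 / 2 / 1000 = 0.0051 m
q''' = q' / (pi * r^2)
q''' = 426 / (pi * 0.0051^2)
q''' = 5.2134e+06 W/m^3

5.2134e+06


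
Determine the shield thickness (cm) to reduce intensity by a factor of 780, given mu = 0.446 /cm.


x = ln(factor) / mu
x = ln(780) / 0.446
x = 14.931 cm

14.931


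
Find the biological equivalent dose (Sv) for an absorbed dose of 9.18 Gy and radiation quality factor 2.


H = D * Q
H = 9.18 * 2
H = 18.360 Sv

18.360


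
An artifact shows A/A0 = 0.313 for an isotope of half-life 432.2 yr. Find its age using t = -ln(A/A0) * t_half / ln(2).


lambda = ln(2) / t_half = ln(2) / 432.2 = 0.001603765 /yr
t = -ln(A/A0) / lambda
t = -ln(0.313) / 0.001603765
t = 724.27 yr

724.27


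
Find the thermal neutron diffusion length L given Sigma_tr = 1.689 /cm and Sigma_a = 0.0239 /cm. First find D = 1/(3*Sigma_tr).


D = 1 / (3 * Sigma_tr) = 1 / (3 * 1.689) = 0.1973554 cm
L = sqrt(D / Sigma_a)
L = sqrt(0.1973554 / 0.0239)
L = 2.8736 cm

2.8736


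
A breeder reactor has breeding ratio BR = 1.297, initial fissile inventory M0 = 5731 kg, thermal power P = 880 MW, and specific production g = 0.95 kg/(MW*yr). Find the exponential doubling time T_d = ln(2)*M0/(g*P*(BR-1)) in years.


Breeding gain G = BR - 1 = 1.297 - 1 = 0.297
Fissile production rate = g * P * G = 0.95 * 880 * 0.297 = 248.292 kg/yr
T_d = ln(2) * M0 / (g * P * G)
T_d = ln(2) * 5731 / 248.292 = 15.999 yr

15.999


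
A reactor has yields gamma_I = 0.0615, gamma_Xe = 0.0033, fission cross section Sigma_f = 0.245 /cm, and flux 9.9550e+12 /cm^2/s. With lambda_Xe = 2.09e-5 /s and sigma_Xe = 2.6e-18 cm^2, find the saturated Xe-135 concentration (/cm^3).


Xe_eq = (gamma_I + gamma_Xe) * Sigma_f * phi / (lambda_Xe + sigma_Xe * phi)
Numerator = (0.0615 + 0.0033) * 0.245 * 9.9550e+12 = 1.580456e+11
Denominator = 2.09e-5 + 2.6e-18 * 9.9550e+12 = 4.678300e-05
Xe_eq = 1.580456e+11 / 4.678300e-05 = 3.3783e+15 /cm^3

3.3783e+15


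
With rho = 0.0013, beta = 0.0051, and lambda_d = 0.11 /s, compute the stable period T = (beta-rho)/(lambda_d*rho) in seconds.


T = (beta - rho) / (lambda_d * rho)
T = (0.0051 - 0.0013) / (0.11 * 0.0013)
T = 26.573 s

26.573


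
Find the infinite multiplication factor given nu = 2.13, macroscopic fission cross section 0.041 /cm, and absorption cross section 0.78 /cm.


k_inf = nu * Sigma_f / Sigma_a
k_inf = 2.13 * 0.041 / 0.78
k_inf = 0.11196

0.11196


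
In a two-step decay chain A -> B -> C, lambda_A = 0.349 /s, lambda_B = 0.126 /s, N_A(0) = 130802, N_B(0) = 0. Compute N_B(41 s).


N_B(t) = lambda_A * N_A0 / (lambda_B - lambda_A) * [exp(-lambda_A*t) - exp(-lambda_B*t)]
exp(-0.349*41) = 6.104924e-07; exp(-0.126*41) = 0.005707353
N_B = 0.349 * 130802 / (0.126 - 0.349) * (6.104924e-07 - 0.005707353)
N_B = 1168.2

1168.2


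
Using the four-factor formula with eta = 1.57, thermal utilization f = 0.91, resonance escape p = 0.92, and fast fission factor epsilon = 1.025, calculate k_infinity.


k_inf = eta * f * p * epsilon
k_inf = 1.57 * 0.91 * 0.92 * 1.025
k_inf = 1.3473

1.3473


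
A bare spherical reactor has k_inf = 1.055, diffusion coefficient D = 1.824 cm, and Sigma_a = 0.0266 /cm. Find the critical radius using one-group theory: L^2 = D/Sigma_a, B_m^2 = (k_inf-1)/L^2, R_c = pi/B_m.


L^2 = D / Sigma_a = 1.824 / 0.0266 = 68.57143 cm^2
B_m^2 = (k_inf - 1) / L^2 = (1.055 - 1) / 68.57143 = 8.020833e-04 /cm^2
For a bare sphere: B_g = pi/R, so R_c = pi / sqrt(B_m^2)
R_c = pi / sqrt(8.020833e-04) = 110.93 cm

110.93


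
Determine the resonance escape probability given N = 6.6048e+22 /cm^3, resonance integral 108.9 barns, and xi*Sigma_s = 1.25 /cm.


p = exp(-N * I * 1e-24 / (xi*Sigma_s))
p = exp(-6.6048e+22 * 108.9 * 1e-24 / 1.25)
p = 0.0031698

0.0031698


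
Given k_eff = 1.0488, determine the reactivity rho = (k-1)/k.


rho = (k_eff - 1) / k_eff
rho = (1.0488 - 1) / 1.0488
rho = 0.046529

0.046529


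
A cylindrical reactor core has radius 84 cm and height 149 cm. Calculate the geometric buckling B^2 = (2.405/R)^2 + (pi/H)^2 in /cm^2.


B^2 = (2.405/R)^2 + (pi/H)^2
B^2 = (2.405/84)^2 + (pi/149)^2
B^2 = 0.0012643 /cm^2

0.0012643


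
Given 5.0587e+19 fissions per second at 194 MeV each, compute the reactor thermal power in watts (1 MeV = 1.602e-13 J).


P = fission_rate * E_MeV * 1.602e-13
P = 5.0587e+19 * 194 * 1.602e-13
P = 1.5722e+09 W

1.5722e+09


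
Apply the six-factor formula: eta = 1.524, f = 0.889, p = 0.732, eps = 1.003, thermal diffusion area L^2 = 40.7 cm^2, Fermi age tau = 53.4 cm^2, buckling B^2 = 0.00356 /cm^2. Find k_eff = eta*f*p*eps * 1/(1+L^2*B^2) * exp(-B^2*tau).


k_inf = eta*f*p*eps = 1.524*0.889*0.732*1.003 = 0.9947152
P_TNL = 1/(1 + L^2*B^2) = 1/(1 + 40.7*0.00356) = 0.8734448
P_FNL = exp(-B^2*tau) = exp(-0.00356*53.4) = 0.8268731
k_eff = k_inf * P_TNL * P_FNL = 0.9947152 * 0.8734448 * 0.8268731
k_eff = 0.71841

0.71841
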